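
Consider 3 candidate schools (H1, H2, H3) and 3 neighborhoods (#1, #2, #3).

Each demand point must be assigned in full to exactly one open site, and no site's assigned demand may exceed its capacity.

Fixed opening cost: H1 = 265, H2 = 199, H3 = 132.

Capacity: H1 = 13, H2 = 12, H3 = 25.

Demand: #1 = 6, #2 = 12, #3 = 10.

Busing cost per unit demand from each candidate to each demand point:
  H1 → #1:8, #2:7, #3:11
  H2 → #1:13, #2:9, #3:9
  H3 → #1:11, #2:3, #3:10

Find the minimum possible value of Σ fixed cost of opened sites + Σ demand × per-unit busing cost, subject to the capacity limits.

523

Open {H2, H3}; cheapest assignment that respects the capacities:
  H2 (cap 12, load 10): #3 — cost 10×9 = 90
  H3 (cap 25, load 18): #1, #2 — cost 6×11 + 12×3 = 102
  Shipping 192, fixed 331 → total 523.
  Any other capacity-feasible assignment to {H2, H3} ships for at least 192.
Compare {H1, H3}: its best feasible assignment gives total 581.
Compare {H1, H2, H3}: its best feasible assignment gives total 770.
Every other set of open sites that can feasibly serve all demand totals ≥ 581 even under its best assignment. Minimum: 523.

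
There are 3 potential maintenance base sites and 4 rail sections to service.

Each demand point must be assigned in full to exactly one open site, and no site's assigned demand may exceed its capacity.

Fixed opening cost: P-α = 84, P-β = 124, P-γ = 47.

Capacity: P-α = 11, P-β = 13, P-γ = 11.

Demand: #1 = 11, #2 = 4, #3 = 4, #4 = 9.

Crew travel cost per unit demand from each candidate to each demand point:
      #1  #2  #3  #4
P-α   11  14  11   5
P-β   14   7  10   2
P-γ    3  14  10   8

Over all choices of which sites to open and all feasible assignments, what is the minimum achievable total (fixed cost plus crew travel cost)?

Open {P-α, P-β, P-γ}; cheapest assignment that respects the capacities:
  P-α (cap 11, load 4): #3 — cost 4×11 = 44
  P-β (cap 13, load 13): #2, #4 — cost 4×7 + 9×2 = 46
  P-γ (cap 11, load 11): #1 — cost 11×3 = 33
  Shipping 123, fixed 255 → total 378.
  Any other capacity-feasible assignment to {P-α, P-β, P-γ} ships for at least 123.
Total demand is 28 and no other set of sites has combined capacity ≥ 28, so {P-α, P-β, P-γ} is the only feasible choice of open sites. Minimum: 378.

378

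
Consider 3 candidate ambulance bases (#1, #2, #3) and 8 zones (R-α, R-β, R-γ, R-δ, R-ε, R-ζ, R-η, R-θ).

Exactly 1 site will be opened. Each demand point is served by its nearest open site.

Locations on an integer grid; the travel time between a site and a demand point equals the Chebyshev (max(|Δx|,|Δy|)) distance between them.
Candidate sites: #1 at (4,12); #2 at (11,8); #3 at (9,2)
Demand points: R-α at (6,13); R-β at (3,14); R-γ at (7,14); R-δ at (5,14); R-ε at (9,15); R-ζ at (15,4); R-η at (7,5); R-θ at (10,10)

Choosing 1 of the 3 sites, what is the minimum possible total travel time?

Open {#1}.
  R-α→#1 2, R-β→#1 2, R-γ→#1 3, R-δ→#1 2, R-ε→#1 5, R-ζ→#1 11, R-η→#1 7, R-θ→#1 6  ⇒ total 38.
Compare {#2}: total 42.
Compare {#3}: total 77.

38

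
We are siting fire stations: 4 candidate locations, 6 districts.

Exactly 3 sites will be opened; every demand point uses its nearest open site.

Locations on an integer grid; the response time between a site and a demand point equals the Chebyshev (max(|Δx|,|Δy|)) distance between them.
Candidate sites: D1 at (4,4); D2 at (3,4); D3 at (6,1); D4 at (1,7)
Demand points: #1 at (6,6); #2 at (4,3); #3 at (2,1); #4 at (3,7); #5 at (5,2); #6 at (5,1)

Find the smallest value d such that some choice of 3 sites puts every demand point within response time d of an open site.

Open {D1, D2, D3}.
  Farthest demand point is #3 at response time 3 (to D1); all others are ≤ 3.
With {D1, D2, D4} the worst case is 3.
With {D1, D3, D4} the worst case is 3.
No size-3 selection achieves below 3.

3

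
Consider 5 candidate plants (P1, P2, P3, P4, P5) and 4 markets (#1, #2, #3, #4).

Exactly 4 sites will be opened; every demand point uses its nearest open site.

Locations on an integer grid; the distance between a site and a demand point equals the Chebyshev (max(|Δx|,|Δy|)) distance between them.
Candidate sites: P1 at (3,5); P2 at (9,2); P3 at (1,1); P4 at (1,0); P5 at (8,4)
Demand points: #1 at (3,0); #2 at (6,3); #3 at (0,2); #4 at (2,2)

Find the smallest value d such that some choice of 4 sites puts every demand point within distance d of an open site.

2

Open {P1, P2, P3, P5}.
  Farthest demand point is #1 at distance 2 (to P3); all others are ≤ 2.
With {P1, P2, P4, P5} the worst case is 2.
With {P1, P3, P4, P5} the worst case is 2.
No size-4 selection achieves below 2.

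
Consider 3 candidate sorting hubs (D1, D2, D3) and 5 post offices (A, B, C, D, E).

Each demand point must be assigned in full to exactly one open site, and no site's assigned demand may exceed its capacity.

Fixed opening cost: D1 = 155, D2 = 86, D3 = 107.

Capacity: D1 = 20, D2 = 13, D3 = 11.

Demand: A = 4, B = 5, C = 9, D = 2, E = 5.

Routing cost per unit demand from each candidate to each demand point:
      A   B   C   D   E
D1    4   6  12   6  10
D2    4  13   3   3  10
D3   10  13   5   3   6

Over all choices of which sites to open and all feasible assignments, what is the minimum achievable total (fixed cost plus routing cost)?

370

Open {D1, D2}; cheapest assignment that respects the capacities:
  D1 (cap 20, load 14): A, B, E — cost 4×4 + 5×6 + 5×10 = 96
  D2 (cap 13, load 11): C, D — cost 9×3 + 2×3 = 33
  Shipping 129, fixed 241 → total 370.
  Any other capacity-feasible assignment to {D1, D2} ships for at least 129.
Compare {D1, D3}: its best feasible assignment gives total 409.
Compare {D1, D2, D3}: its best feasible assignment gives total 457.
Every other set of open sites that can feasibly serve all demand totals ≥ 409 even under its best assignment. Minimum: 370.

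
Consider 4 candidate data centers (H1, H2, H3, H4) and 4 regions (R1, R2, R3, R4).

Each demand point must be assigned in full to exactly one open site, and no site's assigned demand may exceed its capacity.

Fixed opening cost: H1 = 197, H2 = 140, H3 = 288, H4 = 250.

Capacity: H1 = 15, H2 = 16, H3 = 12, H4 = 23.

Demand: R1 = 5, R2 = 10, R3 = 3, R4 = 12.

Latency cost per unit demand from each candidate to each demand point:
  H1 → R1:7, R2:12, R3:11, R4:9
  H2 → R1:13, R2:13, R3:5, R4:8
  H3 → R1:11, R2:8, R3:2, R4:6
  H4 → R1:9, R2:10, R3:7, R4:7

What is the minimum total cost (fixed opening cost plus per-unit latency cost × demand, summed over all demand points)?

Open {H1, H2}; cheapest assignment that respects the capacities:
  H1 (cap 15, load 15): R1, R2 — cost 5×7 + 10×12 = 155
  H2 (cap 16, load 15): R3, R4 — cost 3×5 + 12×8 = 111
  Shipping 266, fixed 337 → total 603.
  Any other capacity-feasible assignment to {H1, H2} ships for at least 266.
Compare {H2, H4}: its best feasible assignment gives total 646.
Compare {H1, H4}: its best feasible assignment gives total 699.
Every other set of open sites that can feasibly serve all demand totals ≥ 646 even under its best assignment. Minimum: 603.

603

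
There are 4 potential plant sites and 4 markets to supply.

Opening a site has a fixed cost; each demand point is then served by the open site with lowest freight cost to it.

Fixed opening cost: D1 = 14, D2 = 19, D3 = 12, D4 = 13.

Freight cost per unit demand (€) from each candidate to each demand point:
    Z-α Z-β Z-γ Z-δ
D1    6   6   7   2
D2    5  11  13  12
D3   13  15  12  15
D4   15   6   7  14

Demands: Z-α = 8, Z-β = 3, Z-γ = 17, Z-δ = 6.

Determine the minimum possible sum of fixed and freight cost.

211

Open {D1}: assign each demand point to its cheapest open site.
  Z-α→D1 8×6=48, Z-β→D1 3×6=18, Z-γ→D1 17×7=119, Z-δ→D1 6×2=12
  freight cost 197, fixed 14 → total 211.
Compare {D1, D2}: freight cost 189 + fixed 33 = 222.
Compare {D1, D3}: freight cost 197 + fixed 26 = 223.
Compare {D1, D4}: freight cost 197 + fixed 27 = 224.
All other subsets cost ≥ 222. Minimum total cost: 211.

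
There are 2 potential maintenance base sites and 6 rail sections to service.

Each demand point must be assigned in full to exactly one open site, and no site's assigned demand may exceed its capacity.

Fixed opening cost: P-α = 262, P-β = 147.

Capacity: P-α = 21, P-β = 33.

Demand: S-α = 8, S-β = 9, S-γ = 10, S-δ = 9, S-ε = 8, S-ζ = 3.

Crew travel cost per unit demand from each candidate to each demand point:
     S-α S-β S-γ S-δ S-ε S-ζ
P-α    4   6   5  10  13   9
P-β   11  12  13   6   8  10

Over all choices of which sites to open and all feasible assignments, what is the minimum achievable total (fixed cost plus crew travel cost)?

Open {P-α, P-β}; cheapest assignment that respects the capacities:
  P-α (cap 21, load 21): S-α, S-γ, S-ζ — cost 8×4 + 10×5 + 3×9 = 109
  P-β (cap 33, load 26): S-β, S-δ, S-ε — cost 9×12 + 9×6 + 8×8 = 226
  Shipping 335, fixed 409 → total 744.
  Any other capacity-feasible assignment to {P-α, P-β} ships for at least 335.
Total demand is 47 and no other set of sites has combined capacity ≥ 47, so {P-α, P-β} is the only feasible choice of open sites. Minimum: 744.

744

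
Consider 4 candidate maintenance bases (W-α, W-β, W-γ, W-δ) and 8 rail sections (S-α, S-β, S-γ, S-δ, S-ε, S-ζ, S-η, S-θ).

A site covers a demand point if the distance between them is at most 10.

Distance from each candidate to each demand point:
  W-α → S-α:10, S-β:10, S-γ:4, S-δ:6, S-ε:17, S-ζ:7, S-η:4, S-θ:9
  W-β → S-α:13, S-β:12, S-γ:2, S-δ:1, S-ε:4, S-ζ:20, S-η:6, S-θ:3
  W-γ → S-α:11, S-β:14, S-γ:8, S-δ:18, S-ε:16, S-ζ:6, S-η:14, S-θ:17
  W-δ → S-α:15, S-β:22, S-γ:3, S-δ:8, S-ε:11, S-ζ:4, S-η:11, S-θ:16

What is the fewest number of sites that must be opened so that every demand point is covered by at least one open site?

Coverage sets (demand points within 10 of each site):
  W-α: {S-α, S-β, S-γ, S-δ, S-ζ, S-η, S-θ}
  W-β: {S-γ, S-δ, S-ε, S-η, S-θ}
  W-γ: {S-γ, S-ζ}
  W-δ: {S-γ, S-δ, S-ζ}
No single site covers all 8 demand points.
But {W-α, W-β} covers everything, so the minimum is 2.

2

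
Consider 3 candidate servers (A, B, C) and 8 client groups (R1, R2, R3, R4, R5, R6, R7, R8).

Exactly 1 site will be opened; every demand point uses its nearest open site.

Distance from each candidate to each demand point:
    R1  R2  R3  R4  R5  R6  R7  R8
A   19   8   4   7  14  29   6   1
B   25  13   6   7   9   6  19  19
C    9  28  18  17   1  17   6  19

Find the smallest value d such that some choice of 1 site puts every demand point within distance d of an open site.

Open {B}.
  Farthest demand point is R1 at distance 25 (to B); all others are ≤ 25.
With {C} the worst case is 28.
With {A} the worst case is 29.
No size-1 selection achieves below 25.

25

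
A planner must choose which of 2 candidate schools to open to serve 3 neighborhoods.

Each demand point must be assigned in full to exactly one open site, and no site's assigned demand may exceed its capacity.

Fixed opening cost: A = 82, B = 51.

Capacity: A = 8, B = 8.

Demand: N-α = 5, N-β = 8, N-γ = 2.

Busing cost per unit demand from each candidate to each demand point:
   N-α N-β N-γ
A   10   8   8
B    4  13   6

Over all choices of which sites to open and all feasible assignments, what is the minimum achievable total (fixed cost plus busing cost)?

Open {A, B}; cheapest assignment that respects the capacities:
  A (cap 8, load 8): N-β — cost 8×8 = 64
  B (cap 8, load 7): N-α, N-γ — cost 5×4 + 2×6 = 32
  Shipping 96, fixed 133 → total 229.
  Any other capacity-feasible assignment to {A, B} ships for at least 96.
Total demand is 15 and no other set of sites has combined capacity ≥ 15, so {A, B} is the only feasible choice of open sites. Minimum: 229.

229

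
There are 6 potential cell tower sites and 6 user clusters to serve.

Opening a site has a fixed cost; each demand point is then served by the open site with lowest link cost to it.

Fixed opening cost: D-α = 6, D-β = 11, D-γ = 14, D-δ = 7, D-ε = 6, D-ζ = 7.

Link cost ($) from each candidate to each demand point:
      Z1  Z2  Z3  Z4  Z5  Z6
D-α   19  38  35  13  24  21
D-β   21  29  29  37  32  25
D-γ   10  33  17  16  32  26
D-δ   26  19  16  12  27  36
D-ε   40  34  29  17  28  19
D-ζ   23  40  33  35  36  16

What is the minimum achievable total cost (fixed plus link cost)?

Open {D-α, D-δ}: assign each demand point to its cheapest open site.
  Z1→D-α 19, Z2→D-δ 19, Z3→D-δ 16, Z4→D-δ 12, Z5→D-α 24, Z6→D-α 21
  link cost 111, fixed 13 → total 124.
Compare {D-α, D-δ, D-ζ}: link cost 106 + fixed 20 = 126.
Compare {D-δ, D-ζ}: link cost 113 + fixed 14 = 127.
Compare {D-α, D-δ, D-ε}: link cost 109 + fixed 19 = 128.
All other subsets cost ≥ 126. Minimum total cost: 124.

124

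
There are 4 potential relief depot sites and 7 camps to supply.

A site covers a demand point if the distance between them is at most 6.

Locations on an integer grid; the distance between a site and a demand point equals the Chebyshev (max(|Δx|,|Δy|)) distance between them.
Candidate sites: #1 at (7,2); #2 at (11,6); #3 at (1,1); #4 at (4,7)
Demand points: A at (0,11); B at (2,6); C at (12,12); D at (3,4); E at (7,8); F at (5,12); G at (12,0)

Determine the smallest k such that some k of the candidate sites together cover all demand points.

Coverage sets (demand points within 6 of each site):
  #1: {B, D, E, G}
  #2: {C, E, F, G}
  #3: {B, D}
  #4: {A, B, D, E, F}
No single site covers all 7 demand points.
But {#2, #4} covers everything, so the minimum is 2.

2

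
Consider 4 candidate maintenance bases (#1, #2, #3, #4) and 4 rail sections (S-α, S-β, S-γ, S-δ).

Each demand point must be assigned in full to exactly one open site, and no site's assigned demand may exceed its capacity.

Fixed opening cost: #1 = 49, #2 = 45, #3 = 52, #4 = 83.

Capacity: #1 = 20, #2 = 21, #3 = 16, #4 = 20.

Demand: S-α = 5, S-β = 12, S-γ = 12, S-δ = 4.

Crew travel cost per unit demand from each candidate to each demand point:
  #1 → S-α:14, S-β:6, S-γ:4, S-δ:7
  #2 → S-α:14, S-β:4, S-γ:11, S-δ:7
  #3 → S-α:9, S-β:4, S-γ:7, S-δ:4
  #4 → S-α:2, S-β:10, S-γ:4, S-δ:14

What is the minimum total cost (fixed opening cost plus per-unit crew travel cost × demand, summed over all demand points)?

257

Open {#3, #4}; cheapest assignment that respects the capacities:
  #3 (cap 16, load 16): S-β, S-δ — cost 12×4 + 4×4 = 64
  #4 (cap 20, load 17): S-α, S-γ — cost 5×2 + 12×4 = 58
  Shipping 122, fixed 135 → total 257.
  Any other capacity-feasible assignment to {#3, #4} ships for at least 122.
Compare {#2, #4}: its best feasible assignment gives total 262.
Compare {#1, #3}: its best feasible assignment gives total 283.
Every other set of open sites that can feasibly serve all demand totals ≥ 262 even under its best assignment. Minimum: 257.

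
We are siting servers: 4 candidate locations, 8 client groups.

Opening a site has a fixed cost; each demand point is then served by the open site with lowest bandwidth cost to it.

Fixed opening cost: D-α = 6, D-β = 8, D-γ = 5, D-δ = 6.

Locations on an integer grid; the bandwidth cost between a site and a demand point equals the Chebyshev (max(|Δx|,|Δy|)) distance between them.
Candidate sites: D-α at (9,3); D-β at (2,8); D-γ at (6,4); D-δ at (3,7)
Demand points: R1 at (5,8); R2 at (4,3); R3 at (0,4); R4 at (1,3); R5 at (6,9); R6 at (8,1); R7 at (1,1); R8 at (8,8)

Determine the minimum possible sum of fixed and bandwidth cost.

Open {D-γ, D-δ}: assign each demand point to its cheapest open site.
  R1→D-δ 2, R2→D-γ 2, R3→D-δ 3, R4→D-δ 4, R5→D-δ 3, R6→D-γ 3, R7→D-γ 5, R8→D-γ 4
  bandwidth cost 26, fixed 11 → total 37.
Compare {D-γ}: bandwidth cost 34 + fixed 5 = 39.
Compare {D-δ}: bandwidth cost 33 + fixed 6 = 39.
Compare {D-α, D-δ}: bandwidth cost 29 + fixed 12 = 41.
All other subsets cost ≥ 39. Minimum total cost: 37.

37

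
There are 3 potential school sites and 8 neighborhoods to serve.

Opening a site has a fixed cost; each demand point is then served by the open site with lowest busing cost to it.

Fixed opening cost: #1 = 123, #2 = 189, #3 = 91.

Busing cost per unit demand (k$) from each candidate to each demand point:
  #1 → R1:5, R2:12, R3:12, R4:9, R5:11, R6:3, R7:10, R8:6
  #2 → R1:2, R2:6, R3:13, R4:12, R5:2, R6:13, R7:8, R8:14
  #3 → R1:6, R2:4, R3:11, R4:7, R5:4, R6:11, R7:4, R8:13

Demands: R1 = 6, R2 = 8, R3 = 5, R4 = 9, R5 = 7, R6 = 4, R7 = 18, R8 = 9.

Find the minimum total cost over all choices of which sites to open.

538

Open {#3}: assign each demand point to its cheapest open site.
  R1→#3 6×6=36, R2→#3 8×4=32, R3→#3 5×11=55, R4→#3 9×7=63, R5→#3 7×4=28, R6→#3 4×11=44, R7→#3 18×4=72, R8→#3 9×13=117
  busing cost 447, fixed 91 → total 538.
Compare {#1, #3}: busing cost 346 + fixed 214 = 560.
Compare {#2, #3}: busing cost 409 + fixed 280 = 689.
Compare {#1}: busing cost 590 + fixed 123 = 713.
All other subsets cost ≥ 560. Minimum total cost: 538.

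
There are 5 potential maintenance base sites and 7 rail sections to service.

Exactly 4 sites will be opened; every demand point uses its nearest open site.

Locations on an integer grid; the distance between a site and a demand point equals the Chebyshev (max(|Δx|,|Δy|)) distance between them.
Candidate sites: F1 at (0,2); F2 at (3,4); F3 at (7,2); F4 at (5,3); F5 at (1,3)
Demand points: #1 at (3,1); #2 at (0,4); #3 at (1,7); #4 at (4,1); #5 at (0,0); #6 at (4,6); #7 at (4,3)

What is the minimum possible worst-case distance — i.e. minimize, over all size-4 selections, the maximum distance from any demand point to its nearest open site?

3

Open {F1, F2, F3, F4}.
  Farthest demand point is #3 at distance 3 (to F2); all others are ≤ 3.
With {F1, F2, F3, F5} the worst case is 3.
With {F1, F2, F4, F5} the worst case is 3.
No size-4 selection achieves below 3.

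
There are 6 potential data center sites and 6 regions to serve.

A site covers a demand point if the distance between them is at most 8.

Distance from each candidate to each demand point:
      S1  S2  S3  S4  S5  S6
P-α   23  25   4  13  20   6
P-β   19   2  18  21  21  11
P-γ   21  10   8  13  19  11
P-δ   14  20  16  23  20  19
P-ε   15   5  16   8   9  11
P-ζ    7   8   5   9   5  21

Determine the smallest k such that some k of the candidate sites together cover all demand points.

Coverage sets (demand points within 8 of each site):
  P-α: {S3, S6}
  P-β: {S2}
  P-γ: {S3}
  P-δ: {}
  P-ε: {S2, S4}
  P-ζ: {S1, S2, S3, S5}
No 2 sites suffice: every size-2 union leaves at least one demand point uncovered.
But {P-α, P-ε, P-ζ} covers everything, so the minimum is 3.

3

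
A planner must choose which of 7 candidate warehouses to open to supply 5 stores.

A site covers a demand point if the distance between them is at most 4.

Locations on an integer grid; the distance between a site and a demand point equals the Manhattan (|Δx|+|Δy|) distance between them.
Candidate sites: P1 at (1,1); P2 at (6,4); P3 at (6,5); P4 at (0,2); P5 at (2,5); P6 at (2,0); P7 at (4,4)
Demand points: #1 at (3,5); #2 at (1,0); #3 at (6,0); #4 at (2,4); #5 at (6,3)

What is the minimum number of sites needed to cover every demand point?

2

Coverage sets (demand points within 4 of each site):
  P1: {#2, #4}
  P2: {#1, #3, #4, #5}
  P3: {#1, #5}
  P4: {#2, #4}
  P5: {#1, #4}
  P6: {#2, #3, #4}
  P7: {#1, #4, #5}
No single site covers all 5 demand points.
But {P1, P2} covers everything, so the minimum is 2.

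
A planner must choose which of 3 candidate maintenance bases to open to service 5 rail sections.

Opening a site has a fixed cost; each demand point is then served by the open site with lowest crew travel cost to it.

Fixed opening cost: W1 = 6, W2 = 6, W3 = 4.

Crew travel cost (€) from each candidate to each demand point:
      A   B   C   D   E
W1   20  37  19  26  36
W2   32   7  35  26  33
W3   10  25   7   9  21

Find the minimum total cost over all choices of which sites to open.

Open {W2, W3}: assign each demand point to its cheapest open site.
  A→W3 10, B→W2 7, C→W3 7, D→W3 9, E→W3 21
  crew travel cost 54, fixed 10 → total 64.
Compare {W1, W2, W3}: crew travel cost 54 + fixed 16 = 70.
Compare {W3}: crew travel cost 72 + fixed 4 = 76.
Compare {W1, W3}: crew travel cost 72 + fixed 10 = 82.
All other subsets cost ≥ 70. Minimum total cost: 64.

64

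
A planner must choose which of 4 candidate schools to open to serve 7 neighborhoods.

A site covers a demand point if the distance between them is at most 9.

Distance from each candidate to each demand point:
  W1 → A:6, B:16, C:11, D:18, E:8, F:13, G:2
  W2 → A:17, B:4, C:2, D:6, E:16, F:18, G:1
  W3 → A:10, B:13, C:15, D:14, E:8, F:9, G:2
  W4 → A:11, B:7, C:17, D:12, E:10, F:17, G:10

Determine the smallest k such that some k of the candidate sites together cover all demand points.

3

Coverage sets (demand points within 9 of each site):
  W1: {A, E, G}
  W2: {B, C, D, G}
  W3: {E, F, G}
  W4: {B}
No 2 sites suffice: every size-2 union leaves at least one demand point uncovered.
But {W1, W2, W3} covers everything, so the minimum is 3.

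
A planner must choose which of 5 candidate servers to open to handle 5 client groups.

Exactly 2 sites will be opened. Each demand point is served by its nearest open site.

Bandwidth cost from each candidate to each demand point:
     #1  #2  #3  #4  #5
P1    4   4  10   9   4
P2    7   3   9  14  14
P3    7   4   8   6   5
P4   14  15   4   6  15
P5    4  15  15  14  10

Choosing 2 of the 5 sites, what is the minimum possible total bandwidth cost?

Open {P1, P4}.
  #1→P1 4, #2→P1 4, #3→P4 4, #4→P4 6, #5→P1 4  ⇒ total 22.
Compare {P1, P3}: total 26.
Compare {P3, P4}: total 26.
No size-2 selection does better; minimum is 22.

22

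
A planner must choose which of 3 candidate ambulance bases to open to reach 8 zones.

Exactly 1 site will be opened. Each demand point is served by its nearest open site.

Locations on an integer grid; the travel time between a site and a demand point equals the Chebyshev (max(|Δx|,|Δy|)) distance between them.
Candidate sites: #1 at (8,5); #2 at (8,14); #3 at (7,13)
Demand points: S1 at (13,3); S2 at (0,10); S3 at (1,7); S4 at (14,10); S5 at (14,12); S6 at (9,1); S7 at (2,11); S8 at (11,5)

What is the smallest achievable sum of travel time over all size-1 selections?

Open {#1}.
  S1→#1 5, S2→#1 8, S3→#1 7, S4→#1 6, S5→#1 7, S6→#1 4, S7→#1 6, S8→#1 3  ⇒ total 46.
Compare {#3}: total 62.
Compare {#2}: total 66.

46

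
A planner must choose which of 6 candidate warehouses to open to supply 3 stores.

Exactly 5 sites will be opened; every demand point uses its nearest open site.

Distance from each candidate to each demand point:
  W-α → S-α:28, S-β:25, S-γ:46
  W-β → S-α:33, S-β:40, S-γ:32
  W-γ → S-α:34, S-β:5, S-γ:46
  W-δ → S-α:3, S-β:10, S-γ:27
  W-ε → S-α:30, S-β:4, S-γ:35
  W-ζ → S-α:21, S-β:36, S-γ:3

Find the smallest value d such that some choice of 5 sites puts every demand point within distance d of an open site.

Open {W-α, W-β, W-δ, W-ε, W-ζ}.
  Farthest demand point is S-β at distance 4 (to W-ε); all others are ≤ 4.
With {W-α, W-γ, W-δ, W-ε, W-ζ} the worst case is 4.
With {W-β, W-γ, W-δ, W-ε, W-ζ} the worst case is 4.
No size-5 selection achieves below 4.

4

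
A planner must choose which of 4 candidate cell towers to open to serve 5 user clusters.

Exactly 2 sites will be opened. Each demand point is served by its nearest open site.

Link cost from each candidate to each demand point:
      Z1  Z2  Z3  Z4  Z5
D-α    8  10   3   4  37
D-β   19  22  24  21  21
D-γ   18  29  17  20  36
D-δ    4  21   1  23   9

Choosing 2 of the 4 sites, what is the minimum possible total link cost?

28

Open {D-α, D-δ}.
  Z1→D-δ 4, Z2→D-α 10, Z3→D-δ 1, Z4→D-α 4, Z5→D-δ 9  ⇒ total 28.
Compare {D-α, D-β}: total 46.
Compare {D-γ, D-δ}: total 55.
No size-2 selection does better; minimum is 28.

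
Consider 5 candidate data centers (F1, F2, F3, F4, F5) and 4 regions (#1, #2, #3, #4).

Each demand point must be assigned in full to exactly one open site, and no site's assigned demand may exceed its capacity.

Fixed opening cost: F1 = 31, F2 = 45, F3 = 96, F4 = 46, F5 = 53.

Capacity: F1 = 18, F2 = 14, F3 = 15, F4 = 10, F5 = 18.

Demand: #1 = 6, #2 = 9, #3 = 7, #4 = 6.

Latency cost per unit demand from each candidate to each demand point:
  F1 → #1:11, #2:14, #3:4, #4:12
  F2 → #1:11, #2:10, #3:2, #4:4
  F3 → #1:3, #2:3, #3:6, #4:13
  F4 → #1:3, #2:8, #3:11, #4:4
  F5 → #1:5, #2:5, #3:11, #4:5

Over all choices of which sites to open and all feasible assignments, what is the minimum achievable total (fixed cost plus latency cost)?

Open {F2, F5}; cheapest assignment that respects the capacities:
  F2 (cap 14, load 13): #3, #4 — cost 7×2 + 6×4 = 38
  F5 (cap 18, load 15): #1, #2 — cost 6×5 + 9×5 = 75
  Shipping 113, fixed 98 → total 211.
  Any other capacity-feasible assignment to {F2, F5} ships for at least 113.
Compare {F2, F3}: its best feasible assignment gives total 224.
Compare {F1, F2, F5}: its best feasible assignment gives total 242.
Every other set of open sites that can feasibly serve all demand totals ≥ 224 even under its best assignment. Minimum: 211.

211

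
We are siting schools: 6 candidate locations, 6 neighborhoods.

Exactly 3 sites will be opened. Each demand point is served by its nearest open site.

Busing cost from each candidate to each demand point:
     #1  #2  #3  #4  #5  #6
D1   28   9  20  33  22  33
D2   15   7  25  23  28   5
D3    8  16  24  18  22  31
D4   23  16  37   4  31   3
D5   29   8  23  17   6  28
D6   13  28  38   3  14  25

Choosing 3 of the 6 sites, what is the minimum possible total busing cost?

Open {D3, D4, D5}.
  #1→D3 8, #2→D5 8, #3→D5 23, #4→D4 4, #5→D5 6, #6→D4 3  ⇒ total 52.
Compare {D4, D5, D6}: total 56.
Compare {D2, D5, D6}: total 57.
No size-3 selection does better; minimum is 52.

52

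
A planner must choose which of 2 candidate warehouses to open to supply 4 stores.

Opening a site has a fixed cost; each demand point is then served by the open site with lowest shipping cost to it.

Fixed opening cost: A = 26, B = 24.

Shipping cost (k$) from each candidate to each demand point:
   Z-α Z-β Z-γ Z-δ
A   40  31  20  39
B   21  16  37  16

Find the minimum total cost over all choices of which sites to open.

114

Open {B}: assign each demand point to its cheapest open site.
  Z-α→B 21, Z-β→B 16, Z-γ→B 37, Z-δ→B 16
  shipping cost 90, fixed 24 → total 114.
Compare {A, B}: shipping cost 73 + fixed 50 = 123.
Compare {A}: shipping cost 130 + fixed 26 = 156.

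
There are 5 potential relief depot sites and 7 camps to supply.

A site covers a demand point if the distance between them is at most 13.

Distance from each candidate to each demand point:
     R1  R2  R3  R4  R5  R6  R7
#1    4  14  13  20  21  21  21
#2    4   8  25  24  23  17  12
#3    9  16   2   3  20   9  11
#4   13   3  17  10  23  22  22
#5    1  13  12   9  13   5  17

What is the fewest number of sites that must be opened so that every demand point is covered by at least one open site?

2

Coverage sets (demand points within 13 of each site):
  #1: {R1, R3}
  #2: {R1, R2, R7}
  #3: {R1, R3, R4, R6, R7}
  #4: {R1, R2, R4}
  #5: {R1, R2, R3, R4, R5, R6}
No single site covers all 7 demand points.
But {#2, #5} covers everything, so the minimum is 2.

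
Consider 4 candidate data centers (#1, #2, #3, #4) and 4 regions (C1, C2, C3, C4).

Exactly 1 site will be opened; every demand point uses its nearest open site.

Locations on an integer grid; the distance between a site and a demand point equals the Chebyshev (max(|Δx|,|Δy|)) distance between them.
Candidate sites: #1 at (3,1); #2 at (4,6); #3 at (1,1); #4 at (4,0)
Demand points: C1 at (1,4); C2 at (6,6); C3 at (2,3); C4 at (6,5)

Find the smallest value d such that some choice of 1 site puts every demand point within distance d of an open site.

Open {#2}.
  Farthest demand point is C1 at distance 3 (to #2); all others are ≤ 3.
With {#1} the worst case is 5.
With {#3} the worst case is 5.
No size-1 selection achieves below 3.

3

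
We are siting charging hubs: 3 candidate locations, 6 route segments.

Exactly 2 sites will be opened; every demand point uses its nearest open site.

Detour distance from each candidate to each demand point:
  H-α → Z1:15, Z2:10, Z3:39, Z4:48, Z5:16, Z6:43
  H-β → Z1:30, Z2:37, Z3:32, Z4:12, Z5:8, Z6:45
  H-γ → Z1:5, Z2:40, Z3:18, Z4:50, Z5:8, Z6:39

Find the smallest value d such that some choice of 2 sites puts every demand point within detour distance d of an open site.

Open {H-β, H-γ}.
  Farthest demand point is Z6 at detour distance 39 (to H-γ); all others are ≤ 39.
With {H-α, H-β} the worst case is 43.
With {H-α, H-γ} the worst case is 48.
No size-2 selection achieves below 39.

39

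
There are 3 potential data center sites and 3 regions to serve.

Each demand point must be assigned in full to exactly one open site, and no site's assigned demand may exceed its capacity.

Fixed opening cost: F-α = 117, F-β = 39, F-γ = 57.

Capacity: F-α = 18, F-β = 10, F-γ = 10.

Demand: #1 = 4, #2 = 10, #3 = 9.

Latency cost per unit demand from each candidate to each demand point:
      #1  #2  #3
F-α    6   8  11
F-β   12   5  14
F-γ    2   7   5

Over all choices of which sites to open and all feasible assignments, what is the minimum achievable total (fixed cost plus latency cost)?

Open {F-α, F-γ}; cheapest assignment that respects the capacities:
  F-α (cap 18, load 14): #1, #2 — cost 4×6 + 10×8 = 104
  F-γ (cap 10, load 9): #3 — cost 9×5 = 45
  Shipping 149, fixed 174 → total 323.
  Any other capacity-feasible assignment to {F-α, F-γ} ships for at least 149.
Compare {F-α, F-β}: its best feasible assignment gives total 329.
Compare {F-α, F-β, F-γ}: its best feasible assignment gives total 332.
Every other set of open sites that can feasibly serve all demand totals ≥ 329 even under its best assignment. Minimum: 323.

323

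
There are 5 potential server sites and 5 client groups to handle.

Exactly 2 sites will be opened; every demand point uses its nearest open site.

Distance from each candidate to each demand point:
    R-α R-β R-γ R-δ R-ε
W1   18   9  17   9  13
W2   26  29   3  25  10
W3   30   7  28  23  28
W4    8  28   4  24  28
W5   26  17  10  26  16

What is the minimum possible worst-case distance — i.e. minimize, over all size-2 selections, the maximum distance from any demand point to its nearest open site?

Open {W1, W4}.
  Farthest demand point is R-ε at distance 13 (to W1); all others are ≤ 13.
With {W1, W2} the worst case is 18.
With {W1, W3} the worst case is 18.
No size-2 selection achieves below 13.

13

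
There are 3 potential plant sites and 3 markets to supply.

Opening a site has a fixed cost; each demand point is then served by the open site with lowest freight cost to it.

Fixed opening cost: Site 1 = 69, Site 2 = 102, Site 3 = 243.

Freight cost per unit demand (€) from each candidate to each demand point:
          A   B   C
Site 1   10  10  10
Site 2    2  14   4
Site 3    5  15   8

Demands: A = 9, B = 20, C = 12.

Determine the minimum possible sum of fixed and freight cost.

437

Open {Site 1, Site 2}: assign each demand point to its cheapest open site.
  A→Site 2 9×2=18, B→Site 1 20×10=200, C→Site 2 12×4=48
  freight cost 266, fixed 171 → total 437.
Compare {Site 2}: freight cost 346 + fixed 102 = 448.
Compare {Site 1}: freight cost 410 + fixed 69 = 479.
Compare {Site 1, Site 3}: freight cost 341 + fixed 312 = 653.
All other subsets cost ≥ 448. Minimum total cost: 437.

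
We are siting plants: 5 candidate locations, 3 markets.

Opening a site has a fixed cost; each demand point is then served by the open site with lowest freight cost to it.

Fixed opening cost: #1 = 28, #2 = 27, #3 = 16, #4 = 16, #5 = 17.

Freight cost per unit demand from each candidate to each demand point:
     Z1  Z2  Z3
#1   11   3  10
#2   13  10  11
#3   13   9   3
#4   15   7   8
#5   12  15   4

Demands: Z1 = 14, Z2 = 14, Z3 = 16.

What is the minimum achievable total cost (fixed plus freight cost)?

288

Open {#1, #3}: assign each demand point to its cheapest open site.
  Z1→#1 14×11=154, Z2→#1 14×3=42, Z3→#3 16×3=48
  freight cost 244, fixed 44 → total 288.
Compare {#1, #3, #4}: freight cost 244 + fixed 60 = 304.
Compare {#1, #5}: freight cost 260 + fixed 45 = 305.
Compare {#1, #3, #5}: freight cost 244 + fixed 61 = 305.
All other subsets cost ≥ 304. Minimum total cost: 288.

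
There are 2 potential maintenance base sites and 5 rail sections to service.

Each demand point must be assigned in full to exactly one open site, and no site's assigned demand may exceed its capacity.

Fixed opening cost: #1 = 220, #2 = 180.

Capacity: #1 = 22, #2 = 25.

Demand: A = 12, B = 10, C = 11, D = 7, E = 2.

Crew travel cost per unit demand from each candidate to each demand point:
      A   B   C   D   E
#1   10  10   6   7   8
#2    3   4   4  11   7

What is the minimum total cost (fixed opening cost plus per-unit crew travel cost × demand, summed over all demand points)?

605

Open {#1, #2}; cheapest assignment that respects the capacities:
  #1 (cap 22, load 18): C, D — cost 11×6 + 7×7 = 115
  #2 (cap 25, load 24): A, B, E — cost 12×3 + 10×4 + 2×7 = 90
  Shipping 205, fixed 400 → total 605.
  Any other capacity-feasible assignment to {#1, #2} ships for at least 205.
Total demand is 42 and no other set of sites has combined capacity ≥ 42, so {#1, #2} is the only feasible choice of open sites. Minimum: 605.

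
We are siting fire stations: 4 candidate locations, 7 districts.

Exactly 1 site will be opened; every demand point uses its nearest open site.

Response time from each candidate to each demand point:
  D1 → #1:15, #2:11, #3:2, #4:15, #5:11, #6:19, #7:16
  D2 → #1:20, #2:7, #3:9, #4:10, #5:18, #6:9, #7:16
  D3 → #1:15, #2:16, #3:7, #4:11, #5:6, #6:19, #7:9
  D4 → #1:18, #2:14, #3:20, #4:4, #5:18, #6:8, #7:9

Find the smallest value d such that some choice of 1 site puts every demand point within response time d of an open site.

19

Open {D1}.
  Farthest demand point is #6 at response time 19 (to D1); all others are ≤ 19.
With {D3} the worst case is 19.
With {D2} the worst case is 20.
No size-1 selection achieves below 19.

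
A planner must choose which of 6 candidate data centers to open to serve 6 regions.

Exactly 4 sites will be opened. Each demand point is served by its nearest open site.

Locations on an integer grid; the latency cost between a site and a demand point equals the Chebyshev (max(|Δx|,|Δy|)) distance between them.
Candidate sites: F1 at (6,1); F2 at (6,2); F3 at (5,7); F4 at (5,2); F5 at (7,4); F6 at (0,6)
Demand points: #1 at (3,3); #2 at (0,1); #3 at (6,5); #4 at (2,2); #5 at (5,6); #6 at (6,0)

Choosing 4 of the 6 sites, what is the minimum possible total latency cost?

Open {F1, F3, F4, F5}.
  #1→F4 2, #2→F4 5, #3→F5 1, #4→F4 3, #5→F3 1, #6→F1 1  ⇒ total 13.
Compare {F1, F2, F3, F4}: total 14.
Compare {F1, F2, F4, F5}: total 14.
No size-4 selection does better; minimum is 13.

13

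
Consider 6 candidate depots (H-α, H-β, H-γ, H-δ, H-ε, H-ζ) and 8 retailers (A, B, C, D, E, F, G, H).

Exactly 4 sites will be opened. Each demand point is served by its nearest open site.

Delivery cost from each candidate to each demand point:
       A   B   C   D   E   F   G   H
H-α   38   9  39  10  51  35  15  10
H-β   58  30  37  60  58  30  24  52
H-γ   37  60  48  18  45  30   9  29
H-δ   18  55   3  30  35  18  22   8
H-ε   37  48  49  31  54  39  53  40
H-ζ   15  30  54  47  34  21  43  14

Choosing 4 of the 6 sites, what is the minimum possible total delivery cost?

106

Open {H-α, H-γ, H-δ, H-ζ}.
  A→H-ζ 15, B→H-α 9, C→H-δ 3, D→H-α 10, E→H-ζ 34, F→H-δ 18, G→H-γ 9, H→H-δ 8  ⇒ total 106.
Compare {H-α, H-β, H-γ, H-δ}: total 110.
Compare {H-α, H-γ, H-δ, H-ε}: total 110.
No size-4 selection does better; minimum is 106.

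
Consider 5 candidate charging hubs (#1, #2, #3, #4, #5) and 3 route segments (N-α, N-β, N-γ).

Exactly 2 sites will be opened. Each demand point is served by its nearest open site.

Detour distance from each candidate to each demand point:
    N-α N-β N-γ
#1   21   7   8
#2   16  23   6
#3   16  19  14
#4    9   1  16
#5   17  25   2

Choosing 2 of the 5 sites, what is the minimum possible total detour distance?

Open {#4, #5}.
  N-α→#4 9, N-β→#4 1, N-γ→#5 2  ⇒ total 12.
Compare {#2, #4}: total 16.
Compare {#1, #4}: total 18.
No size-2 selection does better; minimum is 12.

12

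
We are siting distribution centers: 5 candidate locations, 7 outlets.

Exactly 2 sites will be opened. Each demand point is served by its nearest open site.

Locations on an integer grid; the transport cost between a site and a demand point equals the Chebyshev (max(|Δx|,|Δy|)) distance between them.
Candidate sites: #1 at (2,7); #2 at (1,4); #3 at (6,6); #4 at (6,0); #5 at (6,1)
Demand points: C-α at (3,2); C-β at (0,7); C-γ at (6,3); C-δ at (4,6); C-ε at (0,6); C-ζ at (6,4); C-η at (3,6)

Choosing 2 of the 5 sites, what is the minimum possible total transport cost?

15

Open {#1, #5}.
  C-α→#5 3, C-β→#1 2, C-γ→#5 2, C-δ→#1 2, C-ε→#1 2, C-ζ→#5 3, C-η→#1 1  ⇒ total 15.
Compare {#1, #3}: total 16.
Compare {#2, #3}: total 16.
No size-2 selection does better; minimum is 15.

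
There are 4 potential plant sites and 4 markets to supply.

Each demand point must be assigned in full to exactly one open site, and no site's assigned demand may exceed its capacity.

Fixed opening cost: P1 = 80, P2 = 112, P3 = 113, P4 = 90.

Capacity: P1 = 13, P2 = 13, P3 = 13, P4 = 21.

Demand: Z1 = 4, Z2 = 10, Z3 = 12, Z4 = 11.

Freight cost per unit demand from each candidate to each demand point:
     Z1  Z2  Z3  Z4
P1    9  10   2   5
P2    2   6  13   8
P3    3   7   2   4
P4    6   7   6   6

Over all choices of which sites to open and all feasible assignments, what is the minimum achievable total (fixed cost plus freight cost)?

445

Open {P1, P3, P4}; cheapest assignment that respects the capacities:
  P1 (cap 13, load 12): Z3 — cost 12×2 = 24
  P3 (cap 13, load 11): Z4 — cost 11×4 = 44
  P4 (cap 21, load 14): Z1, Z2 — cost 4×6 + 10×7 = 94
  Shipping 162, fixed 283 → total 445.
  Any other capacity-feasible assignment to {P1, P3, P4} ships for at least 162.
Compare {P1, P2, P4}: its best feasible assignment gives total 450.
Compare {P2, P3, P4}: its best feasible assignment gives total 483.
Every other set of open sites that can feasibly serve all demand totals ≥ 450 even under its best assignment. Minimum: 445.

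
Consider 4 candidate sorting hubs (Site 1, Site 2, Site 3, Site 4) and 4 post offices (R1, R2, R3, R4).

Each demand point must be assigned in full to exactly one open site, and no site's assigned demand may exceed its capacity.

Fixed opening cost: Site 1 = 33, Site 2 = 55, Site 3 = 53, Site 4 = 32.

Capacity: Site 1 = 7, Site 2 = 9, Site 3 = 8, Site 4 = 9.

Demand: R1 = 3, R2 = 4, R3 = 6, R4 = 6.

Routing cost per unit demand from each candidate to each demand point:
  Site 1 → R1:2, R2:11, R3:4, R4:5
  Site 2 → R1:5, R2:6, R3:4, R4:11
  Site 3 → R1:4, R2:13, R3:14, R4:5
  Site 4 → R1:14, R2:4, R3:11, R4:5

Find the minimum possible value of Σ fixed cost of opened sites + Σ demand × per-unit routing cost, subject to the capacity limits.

Open {Site 1, Site 2, Site 4}; cheapest assignment that respects the capacities:
  Site 1 (cap 7, load 6): R4 — cost 6×5 = 30
  Site 2 (cap 9, load 9): R1, R3 — cost 3×5 + 6×4 = 39
  Site 4 (cap 9, load 4): R2 — cost 4×4 = 16
  Shipping 85, fixed 120 → total 205.
  Any other capacity-feasible assignment to {Site 1, Site 2, Site 4} ships for at least 85.
Compare {Site 2, Site 3, Site 4}: its best feasible assignment gives total 225.
Compare {Site 1, Site 3, Site 4}: its best feasible assignment gives total 230.
Every other set of open sites that can feasibly serve all demand totals ≥ 225 even under its best assignment. Minimum: 205.

205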